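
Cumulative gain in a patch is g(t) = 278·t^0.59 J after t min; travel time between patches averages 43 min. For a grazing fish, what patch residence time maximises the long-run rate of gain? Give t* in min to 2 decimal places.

61.88 min

By the marginal value theorem, leave when the instantaneous gain rate g'(t) equals the habitat-wide average g(t)/(T + t).
g'(t) = 0.59·278·t^-0.41. Setting 0.59·278·t^-0.41 = 278·t^0.59/(43+t) gives 0.59(43+t) = t, so 0.41·t = 0.59×43.
t* = 0.59×43/0.41 = 61.88 min.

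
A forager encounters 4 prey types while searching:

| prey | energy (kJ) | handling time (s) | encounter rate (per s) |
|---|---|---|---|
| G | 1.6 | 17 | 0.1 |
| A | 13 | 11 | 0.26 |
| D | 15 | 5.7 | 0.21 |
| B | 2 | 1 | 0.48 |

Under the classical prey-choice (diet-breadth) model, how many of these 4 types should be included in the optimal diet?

2

Rank by E/h (kJ/s): D 2.63, B 2, A 1.18, G 0.0941. Include each in turn until the next type's E/h falls below the running intake rate.
Rate on top 1: 1.434. B: 2 > 1.434 → include.
Rate on top 2: 1.535. A: 1.18 < 1.535 → exclude; stop.
Optimal diet: D, B — 2 of 4 types.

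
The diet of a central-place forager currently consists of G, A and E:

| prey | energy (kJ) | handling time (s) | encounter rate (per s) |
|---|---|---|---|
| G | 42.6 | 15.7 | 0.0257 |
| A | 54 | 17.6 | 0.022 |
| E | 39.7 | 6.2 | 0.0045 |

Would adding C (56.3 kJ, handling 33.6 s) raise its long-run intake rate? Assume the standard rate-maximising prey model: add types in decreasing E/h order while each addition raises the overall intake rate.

Yes

Intake rate on the current diet: R = (0.0257×42.6 + 0.022×54 + 0.0045×39.7) / (1 + 0.0257×15.7 + 0.022×17.6 + 0.0045×6.2) = 2.461/1.819 = 1.354 kJ/s.
Profitability of C: 56.3/33.6 = 1.676 kJ/s.
1.676 > 1.354, so adding C raises the average — include it.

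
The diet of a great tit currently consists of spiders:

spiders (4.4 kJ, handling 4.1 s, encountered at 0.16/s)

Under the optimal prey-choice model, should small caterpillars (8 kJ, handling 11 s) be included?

Intake rate on the current diet: R = (0.16×4.4) / (1 + 0.16×4.1) = 0.704/1.656 = 0.4251 kJ/s.
Profitability of small caterpillars: 8/11 = 0.7273 kJ/s.
Since 0.7273 > R, including small caterpillars increases the long-run rate.

Yes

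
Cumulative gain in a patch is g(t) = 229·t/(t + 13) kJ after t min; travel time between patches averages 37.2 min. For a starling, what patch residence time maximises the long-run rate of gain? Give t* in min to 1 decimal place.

22.0 min

By the marginal value theorem, leave when the instantaneous gain rate g'(t) equals the habitat-wide average g(t)/(T + t).
g'(t) = 229·13/(t + 13)². Setting 229·13/(t+13)² = 229t/[(t+13)(37.2+t)] gives 13(37.2+t) = t(t+13), so t² = 13×37.2 = 483.6.
t* = √483.6 = 21.99 min.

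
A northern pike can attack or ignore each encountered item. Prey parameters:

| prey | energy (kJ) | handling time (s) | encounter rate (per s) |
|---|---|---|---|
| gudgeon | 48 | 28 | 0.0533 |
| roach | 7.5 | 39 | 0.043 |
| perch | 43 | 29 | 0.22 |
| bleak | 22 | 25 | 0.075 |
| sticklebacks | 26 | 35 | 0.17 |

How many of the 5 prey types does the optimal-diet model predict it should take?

E/h in descending order: gudgeon 1.71, perch 1.48, bleak 0.88, sticklebacks 0.743, roach 0.192 kJ/s. The optimal diet is the largest prefix of this list for which every included type satisfies E_i/h_i > R on the types above it.
Rate on top 1: 1.026. perch: 1.48 > 1.026 → include.
Rate on top 2: 1.355. bleak: 0.88 < 1.355 → exclude; stop.
Optimal diet: gudgeon, perch — 2 of 5 types.

2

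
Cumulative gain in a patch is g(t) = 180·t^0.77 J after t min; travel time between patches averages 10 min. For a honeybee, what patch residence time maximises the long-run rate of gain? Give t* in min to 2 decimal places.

33.48 min

Optimal t* satisfies g'(t*) = g(t*)/(T + t*).
g'(t) = 0.77·180·t^-0.23. Setting 0.77·180·t^-0.23 = 180·t^0.77/(10+t) gives 0.77(10+t) = t, so 0.23·t = 0.77×10.
t* = 0.77×10/0.23 = 33.48 min.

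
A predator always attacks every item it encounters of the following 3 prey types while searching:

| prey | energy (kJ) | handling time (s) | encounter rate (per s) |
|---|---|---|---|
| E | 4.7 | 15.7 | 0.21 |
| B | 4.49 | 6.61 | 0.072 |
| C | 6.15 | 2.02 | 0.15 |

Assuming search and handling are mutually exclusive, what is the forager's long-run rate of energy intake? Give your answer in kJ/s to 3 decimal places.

0.440 kJ/s

R = Σλ_iE_i / (1 + Σλ_ih_i)
Numerator: 0.21×4.7 + 0.072×4.49 + 0.15×6.15 = 2.233
Denominator: 1 + 0.21×15.7 + 0.072×6.61 + 0.15×2.02 = 5.076
R = 2.233/5.076 = 0.4399 kJ/s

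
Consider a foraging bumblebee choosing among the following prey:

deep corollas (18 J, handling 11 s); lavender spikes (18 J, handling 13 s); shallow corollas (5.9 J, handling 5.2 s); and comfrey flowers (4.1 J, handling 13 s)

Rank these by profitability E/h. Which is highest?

In descending order of E/h:
deep corollas: 18/11 = 1.64 J/s
lavender spikes: 18/13 = 1.38 J/s
shallow corollas: 5.9/5.2 = 1.13 J/s
comfrey flowers: 4.1/13 = 0.315 J/s

deep corollas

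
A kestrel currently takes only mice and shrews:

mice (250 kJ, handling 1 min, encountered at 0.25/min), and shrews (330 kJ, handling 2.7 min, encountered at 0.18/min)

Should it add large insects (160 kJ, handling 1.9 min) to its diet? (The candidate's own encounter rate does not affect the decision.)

On mice and shrews alone, R = ΣλE/(1+Σλh) = 121.9/1.736 = 70.22 kJ/min.
large insects: E/h = 160/1.9 = 84.21 kJ/min.
Since 84.21 > R, including large insects increases the long-run rate.

Yes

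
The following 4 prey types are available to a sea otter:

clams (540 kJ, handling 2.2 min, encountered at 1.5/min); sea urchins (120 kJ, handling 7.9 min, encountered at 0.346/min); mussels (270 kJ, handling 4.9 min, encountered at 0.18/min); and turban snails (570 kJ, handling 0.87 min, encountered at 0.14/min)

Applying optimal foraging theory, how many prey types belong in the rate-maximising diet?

Profitabilities (E/h, kJ/min): turban snails 655, clams 245, mussels 55.1, sea urchins 15.2. Add prey in this order while the next type's profitability exceeds the intake rate on those already taken.
Rate on top 1: 71.14. clams: 245 > 71.14 → include.
Rate on top 2: 201.2. mussels: 55.1 < 201.2 → exclude; stop.
Optimal diet: turban snails, clams — 2 of 4 types.

2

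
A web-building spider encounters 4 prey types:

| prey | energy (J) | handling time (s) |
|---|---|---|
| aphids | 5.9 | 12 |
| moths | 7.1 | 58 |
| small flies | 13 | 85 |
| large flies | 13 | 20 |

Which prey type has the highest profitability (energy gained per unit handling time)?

large flies

Profitability E/h (J/s): aphids = 5.9/12 = 0.492, moths = 7.1/58 = 0.122, small flies = 13/85 = 0.153, large flies = 13/20 = 0.65.
Ranked: large flies > aphids > small flies > moths.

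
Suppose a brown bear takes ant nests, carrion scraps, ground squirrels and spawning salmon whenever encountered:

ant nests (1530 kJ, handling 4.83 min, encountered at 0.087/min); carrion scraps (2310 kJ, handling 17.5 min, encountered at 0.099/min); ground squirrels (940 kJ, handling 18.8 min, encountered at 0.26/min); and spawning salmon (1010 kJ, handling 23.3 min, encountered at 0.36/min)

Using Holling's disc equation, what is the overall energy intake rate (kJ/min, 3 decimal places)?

59.031 kJ/min

R = Σλ_iE_i / (1 + Σλ_ih_i)
Numerator: 0.087×1530 + 0.099×2310 + 0.26×940 + 0.36×1010 = 969.8
Denominator: 1 + 0.087×4.83 + 0.099×17.5 + 0.26×18.8 + 0.36×23.3 = 16.43
R = 969.8/16.43 = 59.03 kJ/min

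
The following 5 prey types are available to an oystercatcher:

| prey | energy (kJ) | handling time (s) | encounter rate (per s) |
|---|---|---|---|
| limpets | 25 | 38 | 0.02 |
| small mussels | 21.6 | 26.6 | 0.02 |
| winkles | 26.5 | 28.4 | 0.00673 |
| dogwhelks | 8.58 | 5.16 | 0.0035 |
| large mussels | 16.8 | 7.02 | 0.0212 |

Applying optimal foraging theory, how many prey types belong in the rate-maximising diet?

Rank by E/h (kJ/s): large mussels 2.39, dogwhelks 1.66, winkles 0.933, small mussels 0.812, limpets 0.658. Include each in turn until the next type's E/h falls below the running intake rate.
Rate on top 1: 0.31. dogwhelks: 1.66 > 0.31 → include.
Rate on top 2: 0.331. winkles: 0.933 > 0.331 → include.
Rate on top 3: 0.4157. small mussels: 0.812 > 0.4157 → include.
Rate on top 4: 0.5273. limpets: 0.658 > 0.5273 → include.
Optimal diet: large mussels, dogwhelks, winkles, small mussels, limpets — 5 of 5 types.

5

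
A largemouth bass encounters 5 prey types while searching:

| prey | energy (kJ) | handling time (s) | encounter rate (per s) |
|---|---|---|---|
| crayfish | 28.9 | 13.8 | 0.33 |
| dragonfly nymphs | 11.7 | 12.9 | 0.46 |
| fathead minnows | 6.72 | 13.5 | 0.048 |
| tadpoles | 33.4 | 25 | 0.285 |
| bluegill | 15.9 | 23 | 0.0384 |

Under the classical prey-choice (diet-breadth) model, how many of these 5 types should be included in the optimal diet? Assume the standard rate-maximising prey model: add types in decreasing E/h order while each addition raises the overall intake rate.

Profitabilities (E/h, kJ/s): crayfish 2.09, tadpoles 1.34, dragonfly nymphs 0.907, bluegill 0.691, fathead minnows 0.498. Add prey in this order while the next type's profitability exceeds the intake rate on those already taken.
Rate on top 1: 1.717. tadpoles: 1.34 < 1.717 → exclude; stop.
Optimal diet: crayfish — 1 of 5 types.

1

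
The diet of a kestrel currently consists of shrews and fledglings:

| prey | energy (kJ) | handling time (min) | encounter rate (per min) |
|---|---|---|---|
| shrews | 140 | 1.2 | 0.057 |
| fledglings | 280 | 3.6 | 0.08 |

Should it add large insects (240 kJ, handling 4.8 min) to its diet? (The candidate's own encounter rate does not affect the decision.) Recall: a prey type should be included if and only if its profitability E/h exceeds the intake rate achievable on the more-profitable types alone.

On shrews and fledglings alone, R = ΣλE/(1+Σλh) = 30.38/1.356 = 22.4 kJ/min.
large insects: E/h = 240/4.8 = 50 kJ/min.
50 > 22.4, so adding large insects raises the average — include it.

Yes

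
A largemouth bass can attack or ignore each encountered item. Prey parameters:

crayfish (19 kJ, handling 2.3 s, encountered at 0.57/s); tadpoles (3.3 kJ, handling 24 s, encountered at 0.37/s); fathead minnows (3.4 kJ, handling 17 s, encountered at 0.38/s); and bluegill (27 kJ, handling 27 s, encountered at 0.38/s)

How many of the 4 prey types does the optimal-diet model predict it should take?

1

Rank by E/h (kJ/s): crayfish 8.26, bluegill 1, fathead minnows 0.2, tadpoles 0.137. Include each in turn until the next type's E/h falls below the running intake rate.
Rate on top 1: 4.686. bluegill: 1 < 4.686 → exclude; stop.
Optimal diet: crayfish — 1 of 4 types.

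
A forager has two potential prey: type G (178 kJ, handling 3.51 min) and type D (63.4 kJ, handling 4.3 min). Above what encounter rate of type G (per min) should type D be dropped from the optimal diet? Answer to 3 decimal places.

0.117 per min

The zero-one rule: include type D iff E₂/h₂ > λE₁/(1+λh₁). Equality gives the switch point.
λE₁h₂ = E₂ + λE₂h₁ ⇒ λ = E₂/(E₁h₂ − E₂h₁) = 63.4/(765.4 − 222.5) = 0.1168 per min.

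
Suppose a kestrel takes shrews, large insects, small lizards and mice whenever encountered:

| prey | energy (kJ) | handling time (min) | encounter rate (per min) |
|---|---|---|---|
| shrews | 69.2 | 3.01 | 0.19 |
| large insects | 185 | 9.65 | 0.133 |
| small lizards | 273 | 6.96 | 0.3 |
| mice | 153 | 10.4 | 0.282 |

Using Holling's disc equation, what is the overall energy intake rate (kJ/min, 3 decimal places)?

20.670 kJ/min

Energy encountered per unit search time: 0.19×69.2 + 0.133×185 + 0.3×273 + 0.282×153 = 162.8 kJ/min.
Handling time per unit search time: 0.19×3.01 + 0.133×9.65 + 0.3×6.96 + 0.282×10.4 = 6.876.
Rate = 162.8/(1 + 6.876) = 20.67 kJ/min.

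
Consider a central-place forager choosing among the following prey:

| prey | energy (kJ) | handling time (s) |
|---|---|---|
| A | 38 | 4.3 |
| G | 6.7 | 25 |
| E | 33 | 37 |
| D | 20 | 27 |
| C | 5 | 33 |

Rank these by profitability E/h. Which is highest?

A

Profitability E/h (kJ/s): A = 38/4.3 = 8.84, G = 6.7/25 = 0.268, E = 33/37 = 0.892, D = 20/27 = 0.741, C = 5/33 = 0.152.
Ranked: A > E > D > G > C.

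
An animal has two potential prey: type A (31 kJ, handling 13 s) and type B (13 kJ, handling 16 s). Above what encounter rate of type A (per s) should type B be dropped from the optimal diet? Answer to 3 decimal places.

0.040 per s

The zero-one rule: include type B iff E₂/h₂ > λE₁/(1+λh₁). Equality gives the switch point.
λE₁h₂ = E₂ + λE₂h₁ ⇒ λ = E₂/(E₁h₂ − E₂h₁) = 13/(496 − 169) = 0.03976 per s.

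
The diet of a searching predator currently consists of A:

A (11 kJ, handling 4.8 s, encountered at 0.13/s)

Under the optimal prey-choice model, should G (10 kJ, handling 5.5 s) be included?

Yes

Intake rate on the current diet: R = (0.13×11) / (1 + 0.13×4.8) = 1.43/1.624 = 0.8805 kJ/s.
Profitability of G: 10/5.5 = 1.818 kJ/s.
1.818 > 0.8805, so adding G raises the average — include it.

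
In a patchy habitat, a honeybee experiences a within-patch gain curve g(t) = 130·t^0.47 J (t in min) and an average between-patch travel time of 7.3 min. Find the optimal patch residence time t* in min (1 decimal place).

By the marginal value theorem, leave when the instantaneous gain rate g'(t) equals the habitat-wide average g(t)/(T + t).
g'(t) = 0.47·130·t^-0.53. Setting 0.47·130·t^-0.53 = 130·t^0.47/(7.3+t) gives 0.47(7.3+t) = t, so 0.53·t = 0.47×7.3.
t* = 0.47×7.3/0.53 = 6.474 min.

6.5 min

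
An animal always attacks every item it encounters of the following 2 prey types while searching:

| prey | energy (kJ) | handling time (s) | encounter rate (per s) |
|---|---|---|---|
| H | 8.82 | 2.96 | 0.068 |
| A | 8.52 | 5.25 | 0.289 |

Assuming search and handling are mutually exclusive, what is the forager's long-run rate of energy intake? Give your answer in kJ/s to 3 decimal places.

R = Σλ_iE_i / (1 + Σλ_ih_i)
Numerator: 0.068×8.82 + 0.289×8.52 = 3.062
Denominator: 1 + 0.068×2.96 + 0.289×5.25 = 2.719
R = 3.062/2.719 = 1.126 kJ/s

1.126 kJ/s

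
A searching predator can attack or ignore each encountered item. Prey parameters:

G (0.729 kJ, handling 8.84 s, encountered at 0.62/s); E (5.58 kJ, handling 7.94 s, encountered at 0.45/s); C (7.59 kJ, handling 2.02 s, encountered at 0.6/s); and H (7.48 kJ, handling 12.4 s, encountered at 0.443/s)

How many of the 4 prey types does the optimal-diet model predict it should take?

Rank by E/h (kJ/s): C 3.76, E 0.703, H 0.603, G 0.0825. Include each in turn until the next type's E/h falls below the running intake rate.
Rate on top 1: 2.059. E: 0.703 < 2.059 → exclude; stop.
Optimal diet: C — 1 of 4 types.

1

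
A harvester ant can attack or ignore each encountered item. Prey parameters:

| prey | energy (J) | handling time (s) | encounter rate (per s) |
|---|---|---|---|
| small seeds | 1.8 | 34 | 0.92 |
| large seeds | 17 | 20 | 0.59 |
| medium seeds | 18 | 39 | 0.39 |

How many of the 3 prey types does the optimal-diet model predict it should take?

Rank by E/h (J/s): large seeds 0.85, medium seeds 0.462, small seeds 0.0529. Include each in turn until the next type's E/h falls below the running intake rate.
Rate on top 1: 0.7836. medium seeds: 0.462 < 0.7836 → exclude; stop.
Optimal diet: large seeds — 1 of 3 types.

1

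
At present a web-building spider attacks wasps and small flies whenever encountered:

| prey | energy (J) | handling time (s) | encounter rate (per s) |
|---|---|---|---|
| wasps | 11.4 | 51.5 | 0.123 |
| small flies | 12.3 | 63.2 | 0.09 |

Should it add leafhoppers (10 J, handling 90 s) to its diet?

No

On wasps and small flies alone, R = ΣλE/(1+Σλh) = 2.509/13.02 = 0.1927 J/s.
Profitability of leafhoppers: 10/90 = 0.1111 J/s.
Since 0.1111 < R, time spent handling leafhoppers is better spent searching.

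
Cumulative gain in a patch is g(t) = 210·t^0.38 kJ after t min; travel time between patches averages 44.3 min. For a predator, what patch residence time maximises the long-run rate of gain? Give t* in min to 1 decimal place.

27.2 min

By the marginal value theorem, leave when the instantaneous gain rate g'(t) equals the habitat-wide average g(t)/(T + t).
g'(t) = 0.38·210·t^-0.62. Setting 0.38·210·t^-0.62 = 210·t^0.38/(44.3+t) gives 0.38(44.3+t) = t, so 0.62·t = 0.38×44.3.
t* = 0.38×44.3/0.62 = 27.15 min.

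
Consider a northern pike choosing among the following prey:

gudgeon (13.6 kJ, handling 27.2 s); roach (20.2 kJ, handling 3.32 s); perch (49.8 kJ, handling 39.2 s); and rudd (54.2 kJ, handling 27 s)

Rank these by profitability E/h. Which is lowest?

gudgeon

Profitability E/h (kJ/s): gudgeon = 13.6/27.2 = 0.5, roach = 20.2/3.32 = 6.08, perch = 49.8/39.2 = 1.27, rudd = 54.2/27 = 2.01.
Ranked: roach > rudd > perch > gudgeon.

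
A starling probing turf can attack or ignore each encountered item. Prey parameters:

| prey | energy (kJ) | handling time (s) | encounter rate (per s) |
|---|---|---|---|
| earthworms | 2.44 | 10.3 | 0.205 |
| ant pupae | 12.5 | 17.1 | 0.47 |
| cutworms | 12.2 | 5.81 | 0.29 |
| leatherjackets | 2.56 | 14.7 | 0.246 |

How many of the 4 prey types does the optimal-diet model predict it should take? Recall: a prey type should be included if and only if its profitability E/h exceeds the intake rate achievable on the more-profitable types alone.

E/h in descending order: cutworms 2.1, ant pupae 0.731, earthworms 0.237, leatherjackets 0.174 kJ/s. The optimal diet is the largest prefix of this list for which every included type satisfies E_i/h_i > R on the types above it.
Rate on top 1: 1.318. ant pupae: 0.731 < 1.318 → exclude; stop.
Optimal diet: cutworms — 1 of 4 types.

1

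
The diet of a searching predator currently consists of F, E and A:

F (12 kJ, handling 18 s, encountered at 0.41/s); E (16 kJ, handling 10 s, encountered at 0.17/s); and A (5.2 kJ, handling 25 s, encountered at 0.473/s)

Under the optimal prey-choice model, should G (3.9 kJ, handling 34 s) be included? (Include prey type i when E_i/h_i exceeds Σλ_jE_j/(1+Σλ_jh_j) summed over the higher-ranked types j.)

No

On F, E and A alone, R = ΣλE/(1+Σλh) = 10.1/21.91 = 0.4611 kJ/s.
G: E/h = 3.9/34 = 0.1147 kJ/s.
0.1147 < 0.4611, so adding G would lower the average — exclude it.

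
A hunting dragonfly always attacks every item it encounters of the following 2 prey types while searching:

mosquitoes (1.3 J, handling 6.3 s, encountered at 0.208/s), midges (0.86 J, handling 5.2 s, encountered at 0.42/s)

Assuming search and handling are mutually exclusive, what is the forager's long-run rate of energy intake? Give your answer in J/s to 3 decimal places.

0.141 J/s

R = (0.208×1.3 + 0.42×0.86) / (1 + 0.208×6.3 + 0.42×5.2) = 0.6316/4.494 = 0.1405 J/s.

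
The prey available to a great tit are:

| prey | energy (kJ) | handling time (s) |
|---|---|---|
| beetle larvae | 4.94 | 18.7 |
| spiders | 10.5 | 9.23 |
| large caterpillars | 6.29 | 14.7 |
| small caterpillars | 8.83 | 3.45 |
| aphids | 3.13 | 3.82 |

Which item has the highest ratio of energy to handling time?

small caterpillars

In descending order of E/h:
small caterpillars: 8.83/3.45 = 2.56 kJ/s
spiders: 10.5/9.23 = 1.14 kJ/s
aphids: 3.13/3.82 = 0.819 kJ/s
large caterpillars: 6.29/14.7 = 0.428 kJ/s
beetle larvae: 4.94/18.7 = 0.264 kJ/s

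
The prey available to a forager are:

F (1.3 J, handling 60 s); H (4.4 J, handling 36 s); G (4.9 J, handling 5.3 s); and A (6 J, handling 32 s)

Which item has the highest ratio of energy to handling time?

G

Profitability E/h (J/s): F = 1.3/60 = 0.0217, H = 4.4/36 = 0.122, G = 4.9/5.3 = 0.925, A = 6/32 = 0.188.
Ranked: G > A > H > F.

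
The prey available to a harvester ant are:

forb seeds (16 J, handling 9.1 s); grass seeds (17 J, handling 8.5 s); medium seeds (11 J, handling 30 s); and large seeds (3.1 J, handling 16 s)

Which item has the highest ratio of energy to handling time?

Profitability E/h (J/s): forb seeds = 16/9.1 = 1.76, grass seeds = 17/8.5 = 2, medium seeds = 11/30 = 0.367, large seeds = 3.1/16 = 0.194.
Ranked: grass seeds > forb seeds > medium seeds > large seeds.

grass seeds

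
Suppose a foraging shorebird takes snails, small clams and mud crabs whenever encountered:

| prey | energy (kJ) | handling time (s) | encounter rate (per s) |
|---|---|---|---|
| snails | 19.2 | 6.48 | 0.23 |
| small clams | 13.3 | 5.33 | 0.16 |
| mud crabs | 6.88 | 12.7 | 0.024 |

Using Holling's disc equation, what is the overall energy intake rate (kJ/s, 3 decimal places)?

1.839 kJ/s

R = Σλ_iE_i / (1 + Σλ_ih_i)
Numerator: 0.23×19.2 + 0.16×13.3 + 0.024×6.88 = 6.709
Denominator: 1 + 0.23×6.48 + 0.16×5.33 + 0.024×12.7 = 3.648
R = 6.709/3.648 = 1.839 kJ/s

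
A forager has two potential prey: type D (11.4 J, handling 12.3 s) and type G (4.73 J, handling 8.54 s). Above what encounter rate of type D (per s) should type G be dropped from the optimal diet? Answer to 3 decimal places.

0.121 per s

The zero-one rule: include type G iff E₂/h₂ > λE₁/(1+λh₁). Equality gives the switch point.
λE₁h₂ = E₂ + λE₂h₁ ⇒ λ = E₂/(E₁h₂ − E₂h₁) = 4.73/(97.36 − 58.18) = 0.1207 per s.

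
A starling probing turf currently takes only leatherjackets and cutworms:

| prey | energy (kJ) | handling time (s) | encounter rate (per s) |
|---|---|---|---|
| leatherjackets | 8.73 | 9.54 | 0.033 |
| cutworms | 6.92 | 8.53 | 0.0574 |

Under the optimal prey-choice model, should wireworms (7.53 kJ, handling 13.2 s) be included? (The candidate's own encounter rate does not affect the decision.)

Yes

Intake rate on the current diet: R = (0.033×8.73 + 0.0574×6.92) / (1 + 0.033×9.54 + 0.0574×8.53) = 0.6853/1.804 = 0.3798 kJ/s.
Profitability of wireworms: 7.53/13.2 = 0.5705 kJ/s.
0.5705 > 0.3798, so adding wireworms raises the average — include it.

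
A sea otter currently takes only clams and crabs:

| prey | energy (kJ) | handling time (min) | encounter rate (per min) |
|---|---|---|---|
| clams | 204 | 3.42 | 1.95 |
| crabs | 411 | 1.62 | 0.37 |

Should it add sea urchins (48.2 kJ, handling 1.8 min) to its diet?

No

Intake rate on the current diet: R = (1.95×204 + 0.37×411) / (1 + 1.95×3.42 + 0.37×1.62) = 549.9/8.268 = 66.5 kJ/min.
Profitability of sea urchins: 48.2/1.8 = 26.78 kJ/min.
Since 26.78 < R, time spent handling sea urchins is better spent searching.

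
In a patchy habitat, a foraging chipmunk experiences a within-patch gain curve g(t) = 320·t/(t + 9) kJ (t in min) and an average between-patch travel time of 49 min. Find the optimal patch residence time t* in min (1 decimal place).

By the marginal value theorem, leave when the instantaneous gain rate g'(t) equals the habitat-wide average g(t)/(T + t).
g'(t) = 320·9/(t + 9)². Setting 320·9/(t+9)² = 320t/[(t+9)(49+t)] gives 9(49+t) = t(t+9), so t² = 9×49 = 441.
t* = √441 = 21 min.

21.0 min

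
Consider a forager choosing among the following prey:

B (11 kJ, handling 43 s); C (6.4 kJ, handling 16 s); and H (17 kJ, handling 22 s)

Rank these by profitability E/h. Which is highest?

H

In descending order of E/h:
H: 17/22 = 0.773 kJ/s
C: 6.4/16 = 0.4 kJ/s
B: 11/43 = 0.256 kJ/s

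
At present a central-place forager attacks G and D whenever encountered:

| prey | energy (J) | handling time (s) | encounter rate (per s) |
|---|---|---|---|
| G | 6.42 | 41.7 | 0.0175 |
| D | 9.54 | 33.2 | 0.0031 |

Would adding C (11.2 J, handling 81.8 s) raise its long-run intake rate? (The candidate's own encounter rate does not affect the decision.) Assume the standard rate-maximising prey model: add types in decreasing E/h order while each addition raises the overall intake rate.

Yes

On G and D alone, R = ΣλE/(1+Σλh) = 0.1419/1.833 = 0.07744 J/s.
C: E/h = 11.2/81.8 = 0.1369 J/s.
0.1369 > 0.07744, so adding C raises the average — include it.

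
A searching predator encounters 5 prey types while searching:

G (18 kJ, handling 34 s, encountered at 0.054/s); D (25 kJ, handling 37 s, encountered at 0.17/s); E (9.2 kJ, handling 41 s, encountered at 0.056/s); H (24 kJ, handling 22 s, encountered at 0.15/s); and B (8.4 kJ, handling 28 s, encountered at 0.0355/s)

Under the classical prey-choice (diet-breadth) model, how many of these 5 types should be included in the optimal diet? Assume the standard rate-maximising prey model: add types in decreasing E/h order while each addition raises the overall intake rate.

1

Rank by E/h (kJ/s): H 1.09, D 0.676, G 0.529, B 0.3, E 0.224. Include each in turn until the next type's E/h falls below the running intake rate.
Rate on top 1: 0.8372. D: 0.676 < 0.8372 → exclude; stop.
Optimal diet: H — 1 of 5 types.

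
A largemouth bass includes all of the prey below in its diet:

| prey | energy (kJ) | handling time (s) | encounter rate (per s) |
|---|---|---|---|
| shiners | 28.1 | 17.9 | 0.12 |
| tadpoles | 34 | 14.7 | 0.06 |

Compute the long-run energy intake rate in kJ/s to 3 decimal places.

R = (0.12×28.1 + 0.06×34) / (1 + 0.12×17.9 + 0.06×14.7) = 5.412/4.03 = 1.343 kJ/s.

1.343 kJ/s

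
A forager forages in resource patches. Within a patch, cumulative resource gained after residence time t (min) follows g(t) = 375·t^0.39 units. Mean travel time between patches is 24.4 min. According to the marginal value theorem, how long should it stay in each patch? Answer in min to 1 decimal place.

15.6 min

By the marginal value theorem, leave when the instantaneous gain rate g'(t) equals the habitat-wide average g(t)/(T + t).
g'(t) = 0.39·375·t^-0.61. Setting 0.39·375·t^-0.61 = 375·t^0.39/(24.4+t) gives 0.39(24.4+t) = t, so 0.61·t = 0.39×24.4.
t* = 0.39×24.4/0.61 = 15.6 min.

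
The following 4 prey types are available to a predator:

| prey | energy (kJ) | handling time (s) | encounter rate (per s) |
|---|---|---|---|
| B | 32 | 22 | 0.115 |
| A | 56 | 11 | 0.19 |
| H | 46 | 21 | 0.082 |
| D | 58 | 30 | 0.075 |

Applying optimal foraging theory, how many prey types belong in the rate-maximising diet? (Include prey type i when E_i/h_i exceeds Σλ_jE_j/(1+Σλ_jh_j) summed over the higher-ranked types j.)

1

E/h in descending order: A 5.09, H 2.19, D 1.93, B 1.45 kJ/s. The optimal diet is the largest prefix of this list for which every included type satisfies E_i/h_i > R on the types above it.
Rate on top 1: 3.443. H: 2.19 < 3.443 → exclude; stop.
Optimal diet: A — 1 of 4 types.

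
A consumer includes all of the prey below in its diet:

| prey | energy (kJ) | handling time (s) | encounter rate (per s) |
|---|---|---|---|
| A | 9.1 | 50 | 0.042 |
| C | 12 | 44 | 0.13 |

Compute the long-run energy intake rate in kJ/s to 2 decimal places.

R = Σλ_iE_i / (1 + Σλ_ih_i)
Numerator: 0.042×9.1 + 0.13×12 = 1.942
Denominator: 1 + 0.042×50 + 0.13×44 = 8.82
R = 1.942/8.82 = 0.2202 kJ/s

0.22 kJ/s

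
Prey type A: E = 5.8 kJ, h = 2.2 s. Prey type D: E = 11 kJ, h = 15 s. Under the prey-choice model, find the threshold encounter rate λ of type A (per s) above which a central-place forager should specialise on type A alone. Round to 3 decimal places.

Drop type D once their profitability E₂/h₂ falls below the rate achievable on type A alone: E₂/h₂ = λE₁/(1 + λh₁).
Solve for λ: λE₁h₂ = E₂(1 + λh₁) → λ(E₁h₂ − E₂h₁) = E₂ → λ = E₂/(E₁h₂ − E₂h₁).
λ = 11/(5.8×15 − 11×2.2) = 11/62.8 = 0.1752 per s.

0.175 per s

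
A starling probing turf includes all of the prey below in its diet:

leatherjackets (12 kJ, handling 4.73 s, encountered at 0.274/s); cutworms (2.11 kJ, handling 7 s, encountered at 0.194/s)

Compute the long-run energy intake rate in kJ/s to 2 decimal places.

1.01 kJ/s

R = Σλ_iE_i / (1 + Σλ_ih_i)
Numerator: 0.274×12 + 0.194×2.11 = 3.697
Denominator: 1 + 0.274×4.73 + 0.194×7 = 3.654
R = 3.697/3.654 = 1.012 kJ/s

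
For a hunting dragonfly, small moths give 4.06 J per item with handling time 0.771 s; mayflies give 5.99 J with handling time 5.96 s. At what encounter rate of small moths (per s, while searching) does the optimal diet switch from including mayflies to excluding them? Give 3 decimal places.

0.306 per s

At the threshold, the rate on small moths alone equals the profitability of mayflies: λ·4.06/(1 + λ·0.771) = 5.99/5.96 = 1.005.
Rearranging, λ(4.06 − 1.005×0.771) = 1.005, so λ = 1.005/3.285 = 0.3059 per s.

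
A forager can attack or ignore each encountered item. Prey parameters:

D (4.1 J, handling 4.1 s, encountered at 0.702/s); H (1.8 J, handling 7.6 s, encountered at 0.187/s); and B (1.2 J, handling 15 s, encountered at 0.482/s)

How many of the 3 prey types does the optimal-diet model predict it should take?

E/h in descending order: D 1, H 0.237, B 0.08 J/s. The optimal diet is the largest prefix of this list for which every included type satisfies E_i/h_i > R on the types above it.
Rate on top 1: 0.7421. H: 0.237 < 0.7421 → exclude; stop.
Optimal diet: D — 1 of 3 types.

1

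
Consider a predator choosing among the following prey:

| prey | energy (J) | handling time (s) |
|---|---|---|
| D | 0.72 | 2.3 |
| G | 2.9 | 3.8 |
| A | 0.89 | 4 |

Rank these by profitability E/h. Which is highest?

G

In descending order of E/h:
G: 2.9/3.8 = 0.763 J/s
D: 0.72/2.3 = 0.313 J/s
A: 0.89/4 = 0.223 J/s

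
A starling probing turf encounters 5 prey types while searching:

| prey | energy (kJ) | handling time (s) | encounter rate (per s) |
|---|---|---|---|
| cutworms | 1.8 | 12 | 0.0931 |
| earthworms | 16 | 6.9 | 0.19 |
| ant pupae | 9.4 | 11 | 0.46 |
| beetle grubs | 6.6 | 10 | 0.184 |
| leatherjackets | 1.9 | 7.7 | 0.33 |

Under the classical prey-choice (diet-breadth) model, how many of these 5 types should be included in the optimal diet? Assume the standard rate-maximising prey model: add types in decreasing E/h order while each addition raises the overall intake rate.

E/h in descending order: earthworms 2.32, ant pupae 0.855, beetle grubs 0.66, leatherjackets 0.247, cutworms 0.15 kJ/s. The optimal diet is the largest prefix of this list for which every included type satisfies E_i/h_i > R on the types above it.
Rate on top 1: 1.315. ant pupae: 0.855 < 1.315 → exclude; stop.
Optimal diet: earthworms — 1 of 5 types.

1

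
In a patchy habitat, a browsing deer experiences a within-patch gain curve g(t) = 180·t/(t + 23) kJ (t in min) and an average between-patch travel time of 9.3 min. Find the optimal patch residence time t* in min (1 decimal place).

14.6 min

Maximise g(t)/(T+t): set derivative to zero → g'(t)(T+t) = g(t).
g'(t) = 180·23/(t + 23)². Setting 180·23/(t+23)² = 180t/[(t+23)(9.3+t)] gives 23(9.3+t) = t(t+23), so t² = 23×9.3 = 213.9.
t* = √213.9 = 14.63 min.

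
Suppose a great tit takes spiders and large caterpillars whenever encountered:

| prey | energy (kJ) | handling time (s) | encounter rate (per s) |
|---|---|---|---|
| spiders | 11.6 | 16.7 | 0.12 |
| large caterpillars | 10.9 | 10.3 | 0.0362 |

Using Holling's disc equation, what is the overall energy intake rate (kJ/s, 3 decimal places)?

0.529 kJ/s

R = Σλ_iE_i / (1 + Σλ_ih_i)
Numerator: 0.12×11.6 + 0.0362×10.9 = 1.787
Denominator: 1 + 0.12×16.7 + 0.0362×10.3 = 3.377
R = 1.787/3.377 = 0.5291 kJ/s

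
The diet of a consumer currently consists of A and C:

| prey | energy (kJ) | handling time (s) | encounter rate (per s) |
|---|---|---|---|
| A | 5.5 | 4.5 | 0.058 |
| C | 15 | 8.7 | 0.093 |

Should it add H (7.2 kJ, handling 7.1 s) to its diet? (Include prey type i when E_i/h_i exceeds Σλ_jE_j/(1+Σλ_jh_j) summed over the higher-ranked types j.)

Yes

Intake rate on the current diet: R = (0.058×5.5 + 0.093×15) / (1 + 0.058×4.5 + 0.093×8.7) = 1.714/2.07 = 0.828 kJ/s.
Profitability of H: 7.2/7.1 = 1.014 kJ/s.
Since 1.014 > R, including H increases the long-run rate.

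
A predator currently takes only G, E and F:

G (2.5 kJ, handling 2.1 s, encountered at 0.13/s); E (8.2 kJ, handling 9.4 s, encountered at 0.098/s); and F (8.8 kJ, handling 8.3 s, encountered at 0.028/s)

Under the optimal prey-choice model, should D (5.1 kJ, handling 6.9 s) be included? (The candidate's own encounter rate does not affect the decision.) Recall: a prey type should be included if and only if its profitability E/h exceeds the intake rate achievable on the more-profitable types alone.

Intake rate on the current diet: R = (0.13×2.5 + 0.098×8.2 + 0.028×8.8) / (1 + 0.13×2.1 + 0.098×9.4 + 0.028×8.3) = 1.375/2.427 = 0.5666 kJ/s.
D: E/h = 5.1/6.9 = 0.7391 kJ/s.
Since 0.7391 > R, including D increases the long-run rate.

Yes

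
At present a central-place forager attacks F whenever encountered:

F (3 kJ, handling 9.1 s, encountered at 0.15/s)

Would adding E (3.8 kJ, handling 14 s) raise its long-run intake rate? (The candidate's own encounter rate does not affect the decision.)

Yes

Intake rate on the current diet: R = (0.15×3) / (1 + 0.15×9.1) = 0.45/2.365 = 0.1903 kJ/s.
Profitability of E: 3.8/14 = 0.2714 kJ/s.
0.2714 > 0.1903, so adding E raises the average — include it.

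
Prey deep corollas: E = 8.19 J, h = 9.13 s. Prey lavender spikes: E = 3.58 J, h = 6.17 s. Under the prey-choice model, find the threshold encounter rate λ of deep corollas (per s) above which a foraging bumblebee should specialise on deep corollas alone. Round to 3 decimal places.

The zero-one rule: include lavender spikes iff E₂/h₂ > λE₁/(1+λh₁). Equality gives the switch point.
λE₁h₂ = E₂ + λE₂h₁ ⇒ λ = E₂/(E₁h₂ − E₂h₁) = 3.58/(50.53 − 32.69) = 0.2006 per s.

0.201 per s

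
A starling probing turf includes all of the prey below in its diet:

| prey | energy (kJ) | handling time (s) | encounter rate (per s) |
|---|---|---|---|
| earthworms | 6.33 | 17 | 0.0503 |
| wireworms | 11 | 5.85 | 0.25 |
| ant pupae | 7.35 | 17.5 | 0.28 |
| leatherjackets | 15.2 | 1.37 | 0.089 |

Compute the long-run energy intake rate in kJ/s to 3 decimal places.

0.777 kJ/s

Energy encountered per unit search time: 0.0503×6.33 + 0.25×11 + 0.28×7.35 + 0.089×15.2 = 6.479 kJ/s.
Handling time per unit search time: 0.0503×17 + 0.25×5.85 + 0.28×17.5 + 0.089×1.37 = 7.34.
Rate = 6.479/(1 + 7.34) = 0.7769 kJ/s.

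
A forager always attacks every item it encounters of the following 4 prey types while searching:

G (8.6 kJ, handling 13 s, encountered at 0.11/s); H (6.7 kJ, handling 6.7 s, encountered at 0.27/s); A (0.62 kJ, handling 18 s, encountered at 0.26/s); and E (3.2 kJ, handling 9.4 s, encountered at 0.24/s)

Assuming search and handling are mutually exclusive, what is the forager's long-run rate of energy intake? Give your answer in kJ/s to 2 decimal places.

Energy encountered per unit search time: 0.11×8.6 + 0.27×6.7 + 0.26×0.62 + 0.24×3.2 = 3.684 kJ/s.
Handling time per unit search time: 0.11×13 + 0.27×6.7 + 0.26×18 + 0.24×9.4 = 10.17.
Rate = 3.684/(1 + 10.17) = 0.3297 kJ/s.

0.33 kJ/s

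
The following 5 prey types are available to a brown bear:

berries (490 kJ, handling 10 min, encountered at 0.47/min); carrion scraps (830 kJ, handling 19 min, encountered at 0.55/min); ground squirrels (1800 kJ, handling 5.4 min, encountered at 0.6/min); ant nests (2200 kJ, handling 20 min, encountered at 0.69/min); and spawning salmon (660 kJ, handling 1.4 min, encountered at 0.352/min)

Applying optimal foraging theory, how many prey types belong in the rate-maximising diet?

Profitabilities (E/h, kJ/min): spawning salmon 471, ground squirrels 333, ant nests 110, berries 49, carrion scraps 43.7. Add prey in this order while the next type's profitability exceeds the intake rate on those already taken.
Rate on top 1: 155.6. ground squirrels: 333 > 155.6 → include.
Rate on top 2: 277.3. ant nests: 110 < 277.3 → exclude; stop.
Optimal diet: spawning salmon, ground squirrels — 2 of 5 types.

2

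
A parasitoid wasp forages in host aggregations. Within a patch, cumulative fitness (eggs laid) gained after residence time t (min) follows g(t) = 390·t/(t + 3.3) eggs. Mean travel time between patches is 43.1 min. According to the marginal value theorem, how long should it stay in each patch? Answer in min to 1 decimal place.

11.9 min

By the marginal value theorem, leave when the instantaneous gain rate g'(t) equals the habitat-wide average g(t)/(T + t).
g'(t) = 390·3.3/(t + 3.3)². Setting 390·3.3/(t+3.3)² = 390t/[(t+3.3)(43.1+t)] gives 3.3(43.1+t) = t(t+3.3), so t² = 3.3×43.1 = 142.2.
t* = √142.2 = 11.93 min.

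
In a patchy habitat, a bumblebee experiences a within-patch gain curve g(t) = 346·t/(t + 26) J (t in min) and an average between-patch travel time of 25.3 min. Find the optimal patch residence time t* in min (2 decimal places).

Optimal t* satisfies g'(t*) = g(t*)/(T + t*).
g'(t) = 346·26/(t + 26)². Setting 346·26/(t+26)² = 346t/[(t+26)(25.3+t)] gives 26(25.3+t) = t(t+26), so t² = 26×25.3 = 657.8.
t* = √657.8 = 25.65 min.

25.65 min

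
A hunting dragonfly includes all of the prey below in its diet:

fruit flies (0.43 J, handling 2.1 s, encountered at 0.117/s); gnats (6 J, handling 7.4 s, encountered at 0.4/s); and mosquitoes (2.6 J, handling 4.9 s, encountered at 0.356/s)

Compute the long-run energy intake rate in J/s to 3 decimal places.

R = (0.117×0.43 + 0.4×6 + 0.356×2.6) / (1 + 0.117×2.1 + 0.4×7.4 + 0.356×4.9) = 3.376/5.95 = 0.5674 J/s.

0.567 J/s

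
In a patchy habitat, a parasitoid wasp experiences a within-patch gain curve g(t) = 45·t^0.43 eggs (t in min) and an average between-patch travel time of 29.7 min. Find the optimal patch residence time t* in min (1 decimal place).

22.4 min

Optimal t* satisfies g'(t*) = g(t*)/(T + t*).
g'(t) = 0.43·45·t^-0.57. Setting 0.43·45·t^-0.57 = 45·t^0.43/(29.7+t) gives 0.43(29.7+t) = t, so 0.57·t = 0.43×29.7.
t* = 0.43×29.7/0.57 = 22.41 min.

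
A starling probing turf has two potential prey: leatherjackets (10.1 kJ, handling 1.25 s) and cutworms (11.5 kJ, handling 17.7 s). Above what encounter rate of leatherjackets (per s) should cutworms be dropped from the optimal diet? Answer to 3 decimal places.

Drop cutworms once their profitability E₂/h₂ falls below the rate achievable on leatherjackets alone: E₂/h₂ = λE₁/(1 + λh₁).
Solve for λ: λE₁h₂ = E₂(1 + λh₁) → λ(E₁h₂ − E₂h₁) = E₂ → λ = E₂/(E₁h₂ − E₂h₁).
λ = 11.5/(10.1×17.7 − 11.5×1.25) = 11.5/164.4 = 0.06995 per s.

0.070 per s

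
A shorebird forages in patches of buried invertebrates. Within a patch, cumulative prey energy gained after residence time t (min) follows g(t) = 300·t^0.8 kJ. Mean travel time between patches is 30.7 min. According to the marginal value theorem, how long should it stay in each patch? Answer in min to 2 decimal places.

Optimal t* satisfies g'(t*) = g(t*)/(T + t*).
g'(t) = 0.8·300·t^-0.2. Setting 0.8·300·t^-0.2 = 300·t^0.8/(30.7+t) gives 0.8(30.7+t) = t, so 0.20·t = 0.8×30.7.
t* = 0.8×30.7/0.20 = 122.8 min.

122.80 min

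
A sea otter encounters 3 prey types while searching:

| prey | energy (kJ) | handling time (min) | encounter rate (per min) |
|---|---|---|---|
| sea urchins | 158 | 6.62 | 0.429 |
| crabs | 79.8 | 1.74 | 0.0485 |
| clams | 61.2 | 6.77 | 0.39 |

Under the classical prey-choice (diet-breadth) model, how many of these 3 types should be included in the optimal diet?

2

Rank by E/h (kJ/min): crabs 45.9, sea urchins 23.9, clams 9.04. Include each in turn until the next type's E/h falls below the running intake rate.
Rate on top 1: 3.569. sea urchins: 23.9 > 3.569 → include.
Rate on top 2: 18.26. clams: 9.04 < 18.26 → exclude; stop.
Optimal diet: crabs, sea urchins — 2 of 3 types.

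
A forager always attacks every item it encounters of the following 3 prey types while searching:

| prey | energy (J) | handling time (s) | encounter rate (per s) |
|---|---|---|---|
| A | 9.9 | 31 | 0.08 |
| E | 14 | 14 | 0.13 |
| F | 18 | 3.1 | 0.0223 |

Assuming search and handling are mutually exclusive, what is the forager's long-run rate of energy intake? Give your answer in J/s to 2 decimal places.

R = Σλ_iE_i / (1 + Σλ_ih_i)
Numerator: 0.08×9.9 + 0.13×14 + 0.0223×18 = 3.013
Denominator: 1 + 0.08×31 + 0.13×14 + 0.0223×3.1 = 5.369
R = 3.013/5.369 = 0.5612 J/s

0.56 J/s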